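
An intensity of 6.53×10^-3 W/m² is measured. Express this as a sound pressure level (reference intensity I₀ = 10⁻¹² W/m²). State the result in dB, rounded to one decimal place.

98.1 dB

L = 10·log₁₀(I/I₀) = 10·log₁₀(6.53×10^-3/10⁻¹²) = 10·log₁₀(6.53×10^9).
L = 10·(0.8149 + 9) = 98.15 dB.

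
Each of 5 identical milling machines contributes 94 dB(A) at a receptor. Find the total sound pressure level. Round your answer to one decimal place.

101.0 dB(A)

N identical incoherent sources raise the level by 10·log₁₀ N.
L_total = 94 + 10·log₁₀(5) = 94 + 6.990 = 100.99 dB(A).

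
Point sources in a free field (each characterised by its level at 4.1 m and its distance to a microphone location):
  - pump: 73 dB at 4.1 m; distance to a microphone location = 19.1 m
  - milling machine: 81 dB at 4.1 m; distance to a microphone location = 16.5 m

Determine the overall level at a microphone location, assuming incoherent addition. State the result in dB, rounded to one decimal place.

69.4 dB

Apply inverse-square spreading to bring every level to the receiver, then sum 10^(L/10).
pump: 73 − 20·log₁₀(19.1/4.1) = 73 − 13.36 = 59.64 dB.
milling machine: 81 − 20·log₁₀(16.5/4.1) = 81 − 12.09 = 68.91 dB.
Σ 10^(L/10) = 8.693e+06 → L_total = 10·log₁₀(8.693e+06) = 69.39 dB.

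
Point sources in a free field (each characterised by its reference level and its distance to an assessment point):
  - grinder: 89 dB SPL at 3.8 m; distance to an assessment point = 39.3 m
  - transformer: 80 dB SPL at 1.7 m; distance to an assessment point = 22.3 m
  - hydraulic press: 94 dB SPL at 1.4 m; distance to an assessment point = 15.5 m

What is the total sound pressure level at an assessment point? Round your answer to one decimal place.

Apply inverse-square spreading to bring every level to the receiver, then sum 10^(L/10).
grinder: 89 − 20·log₁₀(39.3/3.8) = 89 − 20.29 = 68.71 dB SPL.
transformer: 80 − 20·log₁₀(22.3/1.7) = 80 − 22.36 = 57.64 dB SPL.
hydraulic press: 94 − 20·log₁₀(15.5/1.4) = 94 − 20.88 = 73.12 dB SPL.
Σ 10^(L/10) = 2.850e+07 → L_total = 10·log₁₀(2.850e+07) = 74.55 dB SPL.

74.5 dB SPL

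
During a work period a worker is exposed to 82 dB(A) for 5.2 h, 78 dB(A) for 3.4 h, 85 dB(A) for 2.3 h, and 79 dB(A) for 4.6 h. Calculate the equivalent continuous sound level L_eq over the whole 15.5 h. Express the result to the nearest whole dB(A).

The energy average is taken in the linear domain: L_eq = 10·log₁₀[(Σ tᵢ·10^(Lᵢ/10))/T], T = 15.5 h.
Σ tᵢ·10^(Lᵢ/10) = 5.2·10^(82/10) + 3.4·10^(78/10) + 2.3·10^(85/10) + 4.6·10^(79/10) = 2.131e+09.
L_eq = 10·log₁₀(2.131e+09/15.5) = 81.38 dB(A).

81 dB(A)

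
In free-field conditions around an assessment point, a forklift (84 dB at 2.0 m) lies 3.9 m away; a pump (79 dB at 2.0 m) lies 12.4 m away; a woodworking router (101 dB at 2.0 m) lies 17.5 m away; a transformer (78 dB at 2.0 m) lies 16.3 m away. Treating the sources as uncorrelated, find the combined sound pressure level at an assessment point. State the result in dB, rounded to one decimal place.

Propagate each source to the receiver with L = L_ref − 20·log₁₀(r/r_ref), then add intensities.
forklift: 84 − 20·log₁₀(3.9/2.0) = 84 − 5.80 = 78.20 dB.
pump: 79 − 20·log₁₀(12.4/2.0) = 79 − 15.85 = 63.15 dB.
woodworking router: 101 − 20·log₁₀(17.5/2.0) = 101 − 18.84 = 82.16 dB.
transformer: 78 − 20·log₁₀(16.3/2.0) = 78 − 18.22 = 59.78 dB.
Σ 10^(L/10) = 2.335e+08 → L_total = 10·log₁₀(2.335e+08) = 83.68 dB.

83.7 dB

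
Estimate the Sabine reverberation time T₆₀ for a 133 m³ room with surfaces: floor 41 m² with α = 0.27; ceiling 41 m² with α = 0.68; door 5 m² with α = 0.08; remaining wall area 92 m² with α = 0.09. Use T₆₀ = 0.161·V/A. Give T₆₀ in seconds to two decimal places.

0.45 s

Total absorption A = 41·0.27 + 41·0.68 + 5·0.08 + 92·0.09 = 47.63 m² sabins.
T₆₀ = 0.161 × 133 / 47.63 = 0.450 s.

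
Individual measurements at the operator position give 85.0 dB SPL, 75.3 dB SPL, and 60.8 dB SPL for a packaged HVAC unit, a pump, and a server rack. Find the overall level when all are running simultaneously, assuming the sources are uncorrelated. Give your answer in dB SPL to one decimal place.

For uncorrelated sources the intensities add, so convert each level to linear form, sum, and take 10·log₁₀ of the total.
Σ 10^(L/10) = 10^(85.0/10) + 10^(75.3/10) + 10^(60.8/10) = 3.513e+08.
L_total = 10·log₁₀(3.513e+08) = 85.46 dB SPL.

85.5 dB SPL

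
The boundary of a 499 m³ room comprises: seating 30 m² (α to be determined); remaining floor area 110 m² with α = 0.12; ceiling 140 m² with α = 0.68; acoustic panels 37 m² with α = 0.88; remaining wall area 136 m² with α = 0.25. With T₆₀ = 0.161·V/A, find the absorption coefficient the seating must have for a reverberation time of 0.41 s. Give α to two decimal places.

From T₆₀ = 0.161·V/A, the target T₆₀ = 0.41 s needs A = 0.161·499/0.41 = 195.95 m².
Absorption from the other surfaces = 110·0.12 + 140·0.68 + 37·0.88 + 136·0.25 = 174.96 m², so the seating must supply 20.99 m² over 30 m².
α = 20.99/30 = 0.700.

0.70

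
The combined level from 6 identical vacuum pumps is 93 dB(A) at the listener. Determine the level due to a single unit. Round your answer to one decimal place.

85.2 dB(A)

6 equal contributions raise the level by 10·log₁₀ 6 = 7.782 dB, so each unit alone gives 93 − 7.782.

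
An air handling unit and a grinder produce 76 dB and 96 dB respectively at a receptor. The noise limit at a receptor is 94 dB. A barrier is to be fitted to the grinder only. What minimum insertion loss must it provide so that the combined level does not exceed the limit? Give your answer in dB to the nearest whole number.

Everything except the grinder sums to 10^(76/10) = 3.981e+07 in linear terms, 76.00 dB.
To meet 94 dB overall, the treated grinder may contribute at most 10^(94/10) − 3.981e+07 = 2.472e+09, i.e. 93.93 dB.
So the grinder must be reduced from 96 to 93.93 dB: IL = 2.07 dB.

2 dB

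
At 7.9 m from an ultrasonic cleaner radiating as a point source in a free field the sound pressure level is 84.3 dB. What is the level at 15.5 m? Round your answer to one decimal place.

For a point source, L₂ = L₁ − 20·log₁₀(r₂/r₁).
L₂ = 84.3 − 20·log₁₀(15.5/7.9) = 84.3 − 5.854 = 78.45 dB.

78.4 dB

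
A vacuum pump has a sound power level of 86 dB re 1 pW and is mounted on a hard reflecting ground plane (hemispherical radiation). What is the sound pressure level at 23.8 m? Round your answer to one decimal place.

50.5 dB

The power spreads over a hemisphere of area 2π·r², so L_p = L_w − 10·log₁₀(2π·r²).
2π·r² = 3559 m², 10·log₁₀ of that is 35.513 dB.
L_p = 86 − 35.513 = 50.49 dB.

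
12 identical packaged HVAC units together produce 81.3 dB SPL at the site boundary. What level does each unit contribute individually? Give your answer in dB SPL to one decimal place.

70.5 dB SPL

12 equal contributions raise the level by 10·log₁₀ 12 = 10.792 dB, so each unit alone gives 81.3 − 10.792.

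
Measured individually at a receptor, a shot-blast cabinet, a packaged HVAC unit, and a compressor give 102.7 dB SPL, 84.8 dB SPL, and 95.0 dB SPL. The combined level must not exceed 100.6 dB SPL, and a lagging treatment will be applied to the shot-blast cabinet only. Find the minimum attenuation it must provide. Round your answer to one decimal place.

3.7 dB

Everything except the shot-blast cabinet sums to 10^(84.8/10) + 10^(95.0/10) = 3.464e+09 in linear terms, 95.40 dB SPL.
The limit corresponds to 10^(100.6/10) = 1.148e+10; subtracting the fixed part leaves 8.017e+09 for the shot-blast cabinet, i.e. 99.04 dB SPL.
So the shot-blast cabinet must be reduced from 102.7 to 99.04 dB SPL: IL = 3.66 dB.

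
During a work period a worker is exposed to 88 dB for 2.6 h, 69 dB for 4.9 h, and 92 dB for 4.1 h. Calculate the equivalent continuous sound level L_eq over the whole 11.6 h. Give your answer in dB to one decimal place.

L_eq = 10·log₁₀[(1/T)·Σ tᵢ·10^(Lᵢ/10)] with T = 11.6 h.
Σ tᵢ·10^(Lᵢ/10) = 2.6·10^(88/10) + 4.9·10^(69/10) + 4.1·10^(92/10) = 8.177e+09.
L_eq = 10·log₁₀(8.177e+09/11.6) = 88.48 dB.

88.5 dB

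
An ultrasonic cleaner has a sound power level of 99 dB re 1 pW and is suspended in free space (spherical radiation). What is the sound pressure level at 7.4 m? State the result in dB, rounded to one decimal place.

70.6 dB

L_p = L_w − 10·log₁₀(4π·r²) with r = 7.4 m.
4π·r² = 688.1 m², 10·log₁₀ of that is 28.377 dB.
L_p = 99 − 28.377 = 70.62 dB.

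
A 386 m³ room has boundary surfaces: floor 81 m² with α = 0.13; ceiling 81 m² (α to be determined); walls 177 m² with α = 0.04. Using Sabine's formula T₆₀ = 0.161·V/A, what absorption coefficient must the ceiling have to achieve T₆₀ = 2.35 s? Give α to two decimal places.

0.11

A = 0.161·V/T₆₀ = 0.161·386/2.35 = 26.45 m² sabins.
Absorption from the other surfaces = 81·0.13 + 177·0.04 = 17.61 m², so the ceiling must supply 8.84 m² over 81 m².
α = 8.84/81 = 0.109.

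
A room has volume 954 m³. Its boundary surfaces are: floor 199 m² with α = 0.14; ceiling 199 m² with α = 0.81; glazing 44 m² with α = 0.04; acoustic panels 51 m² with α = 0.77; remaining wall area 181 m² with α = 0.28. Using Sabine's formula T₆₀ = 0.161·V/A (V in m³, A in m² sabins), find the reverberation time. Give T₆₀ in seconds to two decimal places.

0.55 s

A = Σ Sᵢαᵢ = 199·0.14 + 199·0.81 + 44·0.04 + 51·0.77 + 181·0.28 = 280.76 m².
T₆₀ = 0.161·V/A = 0.161·954/280.76 = 0.547 s.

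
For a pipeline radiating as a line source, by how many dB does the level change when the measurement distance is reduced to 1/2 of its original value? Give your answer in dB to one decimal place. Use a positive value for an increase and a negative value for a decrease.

A line source loses 3 dB per doubling of distance; generally ΔL = −10·log₁₀(r₂/r₁).
ΔL = −10·log₁₀(0.5) = +3.01 dB.

+3.0 dB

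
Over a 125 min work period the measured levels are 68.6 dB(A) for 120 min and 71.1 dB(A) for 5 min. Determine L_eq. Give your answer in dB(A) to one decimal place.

68.7 dB(A)

Weight each interval's intensity by its duration and average over T = 125 min:
Σ tᵢ·10^(Lᵢ/10) = 120·10^(68.6/10) + 5·10^(71.1/10) = 9.337e+08.
L_eq = 10·log₁₀(9.337e+08/125) = 68.73 dB(A).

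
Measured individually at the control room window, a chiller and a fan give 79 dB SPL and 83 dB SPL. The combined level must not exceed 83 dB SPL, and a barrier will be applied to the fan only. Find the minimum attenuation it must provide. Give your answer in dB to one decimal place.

2.2 dB

Everything except the fan sums to 10^(79/10) = 7.943e+07 in linear terms, 79.00 dB SPL.
To meet 83 dB SPL overall, the treated fan may contribute at most 10^(83/10) − 7.943e+07 = 1.201e+08, i.e. 80.80 dB SPL.
Required insertion loss = 83 − 80.80 = 2.20 dB.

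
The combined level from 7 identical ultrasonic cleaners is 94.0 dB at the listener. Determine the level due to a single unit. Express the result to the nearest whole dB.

For N identical incoherent sources L_total = L₁ + 10·log₁₀ N, so L₁ = 94.0 − 10·log₁₀(7) = 94.0 − 8.451.

86 dB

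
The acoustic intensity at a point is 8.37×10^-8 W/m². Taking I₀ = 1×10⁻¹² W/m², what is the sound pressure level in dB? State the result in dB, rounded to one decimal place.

Dividing by I₀ shifts the exponent by 12: I/I₀ = 8.37×10^4.
L = 10·(0.9227 + 4) = 49.23 dB.

49.2 dB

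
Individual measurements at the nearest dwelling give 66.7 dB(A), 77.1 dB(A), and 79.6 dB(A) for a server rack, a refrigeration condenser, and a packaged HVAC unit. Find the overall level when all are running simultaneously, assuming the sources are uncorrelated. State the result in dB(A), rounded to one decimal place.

Incoherent sources combine by intensity addition: L_total = 10·log₁₀(Σ 10^(L_i/10)).
Σ 10^(L/10) = 10^(66.7/10) + 10^(77.1/10) + 10^(79.6/10) = 1.472e+08.
L_total = 10·log₁₀(1.472e+08) = 81.68 dB(A).

81.7 dB(A)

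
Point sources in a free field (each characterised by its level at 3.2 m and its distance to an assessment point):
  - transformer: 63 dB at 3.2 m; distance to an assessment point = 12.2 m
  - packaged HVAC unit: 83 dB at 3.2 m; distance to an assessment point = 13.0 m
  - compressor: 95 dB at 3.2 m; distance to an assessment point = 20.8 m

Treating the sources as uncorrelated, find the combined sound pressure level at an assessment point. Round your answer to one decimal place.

Apply inverse-square spreading to bring every level to the receiver, then sum 10^(L/10).
transformer: 63 − 20·log₁₀(12.2/3.2) = 63 − 11.62 = 51.38 dB.
packaged HVAC unit: 83 − 20·log₁₀(13.0/3.2) = 83 − 12.18 = 70.82 dB.
compressor: 95 − 20·log₁₀(20.8/3.2) = 95 − 16.26 = 78.74 dB.
Σ 10^(L/10) = 8.707e+07 → L_total = 10·log₁₀(8.707e+07) = 79.40 dB.

79.4 dB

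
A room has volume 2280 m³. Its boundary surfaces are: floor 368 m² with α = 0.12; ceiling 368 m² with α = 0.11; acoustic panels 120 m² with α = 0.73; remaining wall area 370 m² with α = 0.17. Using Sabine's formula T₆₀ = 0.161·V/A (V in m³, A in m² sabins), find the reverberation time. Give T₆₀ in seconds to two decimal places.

1.56 s

Summing Sᵢαᵢ: 368·0.12 + 368·0.11 + 120·0.73 + 370·0.17 = 235.14 m².
T₆₀ = 0.161 × 2280 / 235.14 = 1.561 s.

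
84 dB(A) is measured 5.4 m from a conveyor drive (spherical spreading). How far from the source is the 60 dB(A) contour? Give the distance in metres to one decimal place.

85.6 m

For a point source L₁ − L₂ = 20·log₁₀(r₂/r₁), so r₂ = r₁·10^((L₁−L₂)/20).
r₂ = 5.4·10^((84−60)/20) = 5.4·10^(24.0/20) = 85.58 m.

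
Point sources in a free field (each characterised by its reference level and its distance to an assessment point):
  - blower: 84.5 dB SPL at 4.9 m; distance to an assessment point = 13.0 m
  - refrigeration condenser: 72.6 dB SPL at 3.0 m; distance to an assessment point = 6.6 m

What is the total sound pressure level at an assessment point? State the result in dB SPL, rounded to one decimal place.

76.4 dB SPL

Apply inverse-square spreading to bring every level to the receiver, then sum 10^(L/10).
blower: 84.5 − 20·log₁₀(13.0/4.9) = 84.5 − 8.47 = 76.03 dB SPL.
refrigeration condenser: 72.6 − 20·log₁₀(6.6/3.0) = 72.6 − 6.85 = 65.75 dB SPL.
Σ 10^(L/10) = 4.380e+07 → L_total = 10·log₁₀(4.380e+07) = 76.41 dB SPL.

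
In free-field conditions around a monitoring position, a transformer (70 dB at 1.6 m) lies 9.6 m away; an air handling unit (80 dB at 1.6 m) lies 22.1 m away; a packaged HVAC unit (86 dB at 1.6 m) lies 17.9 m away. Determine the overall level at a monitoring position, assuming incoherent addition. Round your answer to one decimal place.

First find each source's level at the receiver (point-source: −20·log₁₀(r/r_ref)), then combine on an intensity basis.
transformer: 70 − 20·log₁₀(9.6/1.6) = 70 − 15.56 = 54.44 dB.
air handling unit: 80 − 20·log₁₀(22.1/1.6) = 80 − 22.81 = 57.19 dB.
packaged HVAC unit: 86 − 20·log₁₀(17.9/1.6) = 86 − 20.97 = 65.03 dB.
Σ 10^(L/10) = 3.983e+06 → L_total = 10·log₁₀(3.983e+06) = 66.00 dB.

66.0 dB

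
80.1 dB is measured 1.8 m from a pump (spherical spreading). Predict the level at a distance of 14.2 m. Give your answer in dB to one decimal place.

Spherical spreading from a point source gives a 20·log₁₀(r₂/r₁) drop.
L₂ = 80.1 − 20·log₁₀(14.2/1.8) = 80.1 − 17.940 = 62.16 dB.

62.2 dB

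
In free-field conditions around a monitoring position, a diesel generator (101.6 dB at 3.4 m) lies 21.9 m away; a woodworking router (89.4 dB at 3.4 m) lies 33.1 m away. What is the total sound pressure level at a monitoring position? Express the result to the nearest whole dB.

86 dB

First find each source's level at the receiver (point-source: −20·log₁₀(r/r_ref)), then combine on an intensity basis.
diesel generator: 101.6 − 20·log₁₀(21.9/3.4) = 101.6 − 16.18 = 85.42 dB.
woodworking router: 89.4 − 20·log₁₀(33.1/3.4) = 89.4 − 19.77 = 69.63 dB.
Σ 10^(L/10) = 3.576e+08 → L_total = 10·log₁₀(3.576e+08) = 85.53 dB.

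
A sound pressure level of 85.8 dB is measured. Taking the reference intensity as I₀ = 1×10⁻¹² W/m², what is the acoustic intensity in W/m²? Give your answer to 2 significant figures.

0.00038 W/m²

I/I₀ = 10^(85.8/10) = 3.802e+08, so I = 3.802e+08 × 10⁻¹² W/m².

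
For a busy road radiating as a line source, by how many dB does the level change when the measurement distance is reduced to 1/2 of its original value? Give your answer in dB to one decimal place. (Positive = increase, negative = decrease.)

A line source loses 3 dB per doubling of distance; generally ΔL = −10·log₁₀(r₂/r₁).
ΔL = −10·log₁₀(0.5) = +3.01 dB.

+3.0 dB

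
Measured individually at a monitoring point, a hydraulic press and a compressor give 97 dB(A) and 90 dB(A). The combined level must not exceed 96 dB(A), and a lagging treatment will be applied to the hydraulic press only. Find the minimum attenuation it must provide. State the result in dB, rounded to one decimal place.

2.3 dB

The untreated sources together contribute 10^(90/10) = 1.000e+09, i.e. 90.00 dB(A).
To meet 96 dB(A) overall, the treated hydraulic press may contribute at most 10^(96/10) − 1.000e+09 = 2.981e+09, i.e. 94.74 dB(A).
So the hydraulic press must be reduced from 97 to 94.74 dB(A): IL = 2.26 dB.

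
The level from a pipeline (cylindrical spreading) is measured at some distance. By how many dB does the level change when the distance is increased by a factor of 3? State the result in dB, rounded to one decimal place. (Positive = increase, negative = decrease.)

-4.8 dB

With cylindrical spreading the level changes by −10·log₁₀(r₂/r₁).
ΔL = −10·log₁₀(3) = -4.77 dB.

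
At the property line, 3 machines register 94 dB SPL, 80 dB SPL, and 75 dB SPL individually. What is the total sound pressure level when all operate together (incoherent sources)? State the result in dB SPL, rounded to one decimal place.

94.2 dB SPL

Incoherent sources combine by intensity addition: L_total = 10·log₁₀(Σ 10^(L_i/10)).
Σ 10^(L/10) = 10^(94/10) + 10^(80/10) + 10^(75/10) = 2.644e+09.
L_total = 10·log₁₀(2.644e+09) = 94.22 dB SPL.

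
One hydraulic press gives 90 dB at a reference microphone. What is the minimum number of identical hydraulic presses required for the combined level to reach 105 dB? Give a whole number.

32

N identical sources give L₁ + 10·log₁₀ N, so require 10·log₁₀ N ≥ 105 − 90 = 15.0 dB.
N ≥ 10^(15.0/10) = 31.623, so N = 32.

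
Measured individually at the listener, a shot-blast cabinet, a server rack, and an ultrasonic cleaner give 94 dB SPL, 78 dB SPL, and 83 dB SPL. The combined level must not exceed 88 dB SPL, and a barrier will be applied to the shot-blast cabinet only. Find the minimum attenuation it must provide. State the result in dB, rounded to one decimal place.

8.3 dB

Everything except the shot-blast cabinet sums to 10^(78/10) + 10^(83/10) = 2.626e+08 in linear terms, 84.19 dB SPL.
To meet 88 dB SPL overall, the treated shot-blast cabinet may contribute at most 10^(88/10) − 2.626e+08 = 3.683e+08, i.e. 85.66 dB SPL.
So the shot-blast cabinet must be reduced from 94 to 85.66 dB SPL: IL = 8.34 dB.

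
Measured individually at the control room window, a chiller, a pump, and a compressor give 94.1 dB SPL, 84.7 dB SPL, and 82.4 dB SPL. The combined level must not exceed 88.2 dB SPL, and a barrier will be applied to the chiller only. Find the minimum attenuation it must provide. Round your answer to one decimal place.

The untreated sources together contribute 10^(84.7/10) + 10^(82.4/10) = 4.689e+08, i.e. 86.71 dB SPL.
To meet 88.2 dB SPL overall, the treated chiller may contribute at most 10^(88.2/10) − 4.689e+08 = 1.918e+08, i.e. 82.83 dB SPL.
So the chiller must be reduced from 94.1 to 82.83 dB SPL: IL = 11.27 dB.

11.3 dB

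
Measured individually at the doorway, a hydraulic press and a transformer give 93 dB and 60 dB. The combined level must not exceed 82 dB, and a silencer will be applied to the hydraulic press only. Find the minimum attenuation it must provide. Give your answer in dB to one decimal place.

11.0 dB

Fixed contribution from the other source: Σ 10^(L/10) = 10^(60/10) = 1.000e+06 (60.00 dB).
To meet 82 dB overall, the treated hydraulic press may contribute at most 10^(82/10) − 1.000e+06 = 1.575e+08, i.e. 81.97 dB.
So the hydraulic press must be reduced from 93 to 81.97 dB: IL = 11.03 dB.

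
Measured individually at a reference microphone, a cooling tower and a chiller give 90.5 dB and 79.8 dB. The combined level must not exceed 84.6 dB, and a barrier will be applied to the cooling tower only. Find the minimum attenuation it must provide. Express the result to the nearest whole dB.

Fixed contribution from the other source: Σ 10^(L/10) = 10^(79.8/10) = 9.550e+07 (79.80 dB).
To meet 84.6 dB overall, the treated cooling tower may contribute at most 10^(84.6/10) − 9.550e+07 = 1.929e+08, i.e. 82.85 dB.
So the cooling tower must be reduced from 90.5 to 82.85 dB: IL = 7.65 dB.

8 dB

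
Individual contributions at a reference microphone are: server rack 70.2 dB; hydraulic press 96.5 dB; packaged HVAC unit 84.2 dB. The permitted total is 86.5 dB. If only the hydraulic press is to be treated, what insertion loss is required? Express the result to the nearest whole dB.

The untreated sources together contribute 10^(70.2/10) + 10^(84.2/10) = 2.735e+08, i.e. 84.37 dB.
The limit corresponds to 10^(86.5/10) = 4.467e+08; subtracting the fixed part leaves 1.732e+08 for the hydraulic press, i.e. 82.39 dB.
So the hydraulic press must be reduced from 96.5 to 82.39 dB: IL = 14.11 dB.

14 dB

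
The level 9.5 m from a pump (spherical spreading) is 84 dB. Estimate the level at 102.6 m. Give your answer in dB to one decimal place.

Spherical spreading from a point source gives a 20·log₁₀(r₂/r₁) drop.
L₂ = 84 − 20·log₁₀(102.6/9.5) = 84 − 20.668 = 63.33 dB.

63.3 dB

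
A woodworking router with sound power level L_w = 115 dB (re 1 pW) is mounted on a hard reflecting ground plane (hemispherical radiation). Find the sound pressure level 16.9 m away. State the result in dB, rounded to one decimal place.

82.5 dB

Free-field hemispherical radiation: L_p = L_w − 10·log₁₀(2π·r²), r = 16.9 m.
2π·r² = 1795 m², 10·log₁₀ of that is 32.540 dB.
L_p = 115 − 32.540 = 82.46 dB.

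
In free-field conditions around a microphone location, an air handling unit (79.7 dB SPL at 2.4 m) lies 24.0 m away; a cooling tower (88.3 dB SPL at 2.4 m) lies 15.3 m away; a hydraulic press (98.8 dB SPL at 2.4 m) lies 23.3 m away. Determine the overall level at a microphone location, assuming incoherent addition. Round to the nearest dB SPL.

80 dB SPL

Apply inverse-square spreading to bring every level to the receiver, then sum 10^(L/10).
air handling unit: 79.7 − 20·log₁₀(24.0/2.4) = 79.7 − 20.00 = 59.70 dB SPL.
cooling tower: 88.3 − 20·log₁₀(15.3/2.4) = 88.3 − 16.09 = 72.21 dB SPL.
hydraulic press: 98.8 − 20·log₁₀(23.3/2.4) = 98.8 − 19.74 = 79.06 dB SPL.
Σ 10^(L/10) = 9.805e+07 → L_total = 10·log₁₀(9.805e+07) = 79.91 dB SPL.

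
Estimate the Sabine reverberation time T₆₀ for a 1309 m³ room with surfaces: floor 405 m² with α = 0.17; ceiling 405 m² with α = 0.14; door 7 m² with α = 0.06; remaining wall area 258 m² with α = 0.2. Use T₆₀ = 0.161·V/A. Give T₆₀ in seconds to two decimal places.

Summing Sᵢαᵢ: 405·0.17 + 405·0.14 + 7·0.06 + 258·0.2 = 177.57 m².
T₆₀ = 0.161 × 1309 / 177.57 = 1.187 s.

1.19 s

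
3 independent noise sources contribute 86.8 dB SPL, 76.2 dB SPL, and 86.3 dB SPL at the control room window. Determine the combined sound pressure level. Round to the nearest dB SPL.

90 dB SPL

Incoherent sources combine by intensity addition: L_total = 10·log₁₀(Σ 10^(L_i/10)).
Σ 10^(L/10) = 10^(86.8/10) + 10^(76.2/10) + 10^(86.3/10) = 9.469e+08.
L_total = 10·log₁₀(9.469e+08) = 89.76 dB SPL.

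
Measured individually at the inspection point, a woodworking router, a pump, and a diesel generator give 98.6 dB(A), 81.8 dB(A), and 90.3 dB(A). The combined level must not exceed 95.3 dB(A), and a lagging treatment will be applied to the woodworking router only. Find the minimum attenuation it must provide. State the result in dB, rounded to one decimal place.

5.2 dB

Everything except the woodworking router sums to 10^(81.8/10) + 10^(90.3/10) = 1.223e+09 in linear terms, 90.87 dB(A).
The limit corresponds to 10^(95.3/10) = 3.388e+09; subtracting the fixed part leaves 2.166e+09 for the woodworking router, i.e. 93.36 dB(A).
So the woodworking router must be reduced from 98.6 to 93.36 dB(A): IL = 5.24 dB.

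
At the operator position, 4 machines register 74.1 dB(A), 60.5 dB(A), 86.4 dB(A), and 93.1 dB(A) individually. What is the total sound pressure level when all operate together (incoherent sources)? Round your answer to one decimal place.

For uncorrelated sources the intensities add, so convert each level to linear form, sum, and take 10·log₁₀ of the total.
Σ 10^(L/10) = 10^(74.1/10) + 10^(60.5/10) + 10^(86.4/10) + 10^(93.1/10) = 2.505e+09.
L_total = 10·log₁₀(2.505e+09) = 93.99 dB(A).

94.0 dB(A)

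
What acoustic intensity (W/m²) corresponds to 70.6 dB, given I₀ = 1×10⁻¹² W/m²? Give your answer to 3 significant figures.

I = I₀·10^(L/10) = 10⁻¹² × 10^(70.6/10) = 10^(-4.940).

1.15e-05 W/m²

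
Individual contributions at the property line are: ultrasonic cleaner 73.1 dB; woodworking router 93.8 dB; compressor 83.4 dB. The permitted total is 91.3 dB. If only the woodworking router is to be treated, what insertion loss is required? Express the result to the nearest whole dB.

3 dB

Everything except the woodworking router sums to 10^(73.1/10) + 10^(83.4/10) = 2.392e+08 in linear terms, 83.79 dB.
The limit corresponds to 10^(91.3/10) = 1.349e+09; subtracting the fixed part leaves 1.110e+09 for the woodworking router, i.e. 90.45 dB.
Required insertion loss = 93.8 − 90.45 = 3.35 dB.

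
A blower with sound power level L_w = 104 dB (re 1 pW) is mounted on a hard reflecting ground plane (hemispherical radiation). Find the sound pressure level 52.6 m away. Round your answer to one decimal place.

Free-field hemispherical radiation: L_p = L_w − 10·log₁₀(2π·r²), r = 52.6 m.
2π·r² = 1.738e+04 m², 10·log₁₀ of that is 42.402 dB.
L_p = 104 − 42.402 = 61.60 dB.

61.6 dB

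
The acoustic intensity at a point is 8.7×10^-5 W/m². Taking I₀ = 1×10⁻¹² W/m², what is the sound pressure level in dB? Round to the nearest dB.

L = 10·log₁₀(I/I₀) = 10·log₁₀(8.7×10^-5/10⁻¹²) = 10·log₁₀(8.7×10^7).
L = 10·(0.9395 + 7) = 79.40 dB.

79 dB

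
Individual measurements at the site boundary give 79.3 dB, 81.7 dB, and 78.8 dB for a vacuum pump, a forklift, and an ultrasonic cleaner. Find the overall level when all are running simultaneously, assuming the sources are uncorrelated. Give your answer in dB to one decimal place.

For uncorrelated sources the intensities add, so convert each level to linear form, sum, and take 10·log₁₀ of the total.
Σ 10^(L/10) = 10^(79.3/10) + 10^(81.7/10) + 10^(78.8/10) = 3.089e+08.
L_total = 10·log₁₀(3.089e+08) = 84.90 dB.

84.9 dB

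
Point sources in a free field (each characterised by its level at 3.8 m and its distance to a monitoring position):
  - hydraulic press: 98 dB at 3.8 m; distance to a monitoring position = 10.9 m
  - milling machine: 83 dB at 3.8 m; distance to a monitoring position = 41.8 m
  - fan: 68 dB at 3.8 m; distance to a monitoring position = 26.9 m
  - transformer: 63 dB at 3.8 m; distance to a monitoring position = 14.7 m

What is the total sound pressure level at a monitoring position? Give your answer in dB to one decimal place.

88.9 dB

Apply inverse-square spreading to bring every level to the receiver, then sum 10^(L/10).
hydraulic press: 98 − 20·log₁₀(10.9/3.8) = 98 − 9.15 = 88.85 dB.
milling machine: 83 − 20·log₁₀(41.8/3.8) = 83 − 20.83 = 62.17 dB.
fan: 68 − 20·log₁₀(26.9/3.8) = 68 − 17.00 = 51.00 dB.
transformer: 63 − 20·log₁₀(14.7/3.8) = 63 − 11.75 = 51.25 dB.
Σ 10^(L/10) = 7.688e+08 → L_total = 10·log₁₀(7.688e+08) = 88.86 dB.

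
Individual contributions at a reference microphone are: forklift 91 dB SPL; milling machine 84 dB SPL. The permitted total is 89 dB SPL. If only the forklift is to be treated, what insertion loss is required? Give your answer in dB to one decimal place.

3.7 dB

Fixed contribution from the other source: Σ 10^(L/10) = 10^(84/10) = 2.512e+08 (84.00 dB SPL).
The limit corresponds to 10^(89/10) = 7.943e+08; subtracting the fixed part leaves 5.431e+08 for the forklift, i.e. 87.35 dB SPL.
Required insertion loss = 91 − 87.35 = 3.65 dB.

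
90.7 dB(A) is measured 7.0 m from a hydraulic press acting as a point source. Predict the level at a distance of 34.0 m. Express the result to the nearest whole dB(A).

77 dB(A)

Spherical spreading from a point source gives a 20·log₁₀(r₂/r₁) drop.
L₂ = 90.7 − 20·log₁₀(34.0/7.0) = 90.7 − 13.728 = 76.97 dB(A).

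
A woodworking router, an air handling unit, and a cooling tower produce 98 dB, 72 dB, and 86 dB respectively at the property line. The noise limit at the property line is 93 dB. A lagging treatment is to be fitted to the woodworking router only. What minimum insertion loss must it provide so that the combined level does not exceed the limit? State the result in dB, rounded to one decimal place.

6.0 dB

Everything except the woodworking router sums to 10^(72/10) + 10^(86/10) = 4.140e+08 in linear terms, 86.17 dB.
The limit corresponds to 10^(93/10) = 1.995e+09; subtracting the fixed part leaves 1.581e+09 for the woodworking router, i.e. 91.99 dB.
So the woodworking router must be reduced from 98 to 91.99 dB: IL = 6.01 dB.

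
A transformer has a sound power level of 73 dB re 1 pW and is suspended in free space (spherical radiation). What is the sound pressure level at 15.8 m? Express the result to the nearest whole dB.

Free-field spherical radiation: L_p = L_w − 10·log₁₀(4π·r²), r = 15.8 m.
4π·r² = 3137 m², 10·log₁₀ of that is 34.965 dB.
L_p = 73 − 34.965 = 38.03 dB.

38 dB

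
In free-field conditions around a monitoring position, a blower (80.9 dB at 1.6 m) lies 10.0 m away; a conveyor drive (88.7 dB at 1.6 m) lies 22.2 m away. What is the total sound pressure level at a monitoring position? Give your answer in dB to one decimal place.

68.5 dB

Apply inverse-square spreading to bring every level to the receiver, then sum 10^(L/10).
blower: 80.9 − 20·log₁₀(10.0/1.6) = 80.9 − 15.92 = 64.98 dB.
conveyor drive: 88.7 − 20·log₁₀(22.2/1.6) = 88.7 − 22.84 = 65.86 dB.
Σ 10^(L/10) = 7.000e+06 → L_total = 10·log₁₀(7.000e+06) = 68.45 dB.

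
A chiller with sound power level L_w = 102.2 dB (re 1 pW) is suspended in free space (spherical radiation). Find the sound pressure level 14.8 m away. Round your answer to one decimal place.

The power spreads over a sphere of area 4π·r², so L_p = L_w − 10·log₁₀(4π·r²).
4π·r² = 2753 m², 10·log₁₀ of that is 34.397 dB.
L_p = 102.2 − 34.397 = 67.80 dB.

67.8 dB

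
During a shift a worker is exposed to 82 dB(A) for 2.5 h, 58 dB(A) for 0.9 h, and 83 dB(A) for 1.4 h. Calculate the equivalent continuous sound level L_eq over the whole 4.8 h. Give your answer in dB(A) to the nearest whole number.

81 dB(A)

The energy average is taken in the linear domain: L_eq = 10·log₁₀[(Σ tᵢ·10^(Lᵢ/10))/T], T = 4.8 h.
Σ tᵢ·10^(Lᵢ/10) = 2.5·10^(82/10) + 0.9·10^(58/10) + 1.4·10^(83/10) = 6.761e+08.
L_eq = 10·log₁₀(6.761e+08/4.8) = 81.49 dB(A).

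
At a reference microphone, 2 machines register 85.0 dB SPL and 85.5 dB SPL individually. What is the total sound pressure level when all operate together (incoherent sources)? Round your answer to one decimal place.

88.3 dB SPL

For uncorrelated sources the intensities add, so convert each level to linear form, sum, and take 10·log₁₀ of the total.
Σ 10^(L/10) = 10^(85.0/10) + 10^(85.5/10) = 6.710e+08.
L_total = 10·log₁₀(6.710e+08) = 88.27 dB SPL.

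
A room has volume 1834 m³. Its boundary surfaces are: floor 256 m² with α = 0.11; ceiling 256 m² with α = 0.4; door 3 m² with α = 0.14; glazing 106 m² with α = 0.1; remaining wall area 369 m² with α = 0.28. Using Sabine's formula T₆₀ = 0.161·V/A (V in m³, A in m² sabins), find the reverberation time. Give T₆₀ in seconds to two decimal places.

A = Σ Sᵢαᵢ = 256·0.11 + 256·0.4 + 3·0.14 + 106·0.1 + 369·0.28 = 244.90 m².
T₆₀ = 0.161·V/A = 0.161·1834/244.90 = 1.206 s.

1.21 s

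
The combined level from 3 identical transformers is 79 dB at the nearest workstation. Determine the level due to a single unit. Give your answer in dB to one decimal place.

74.2 dB

Dividing the total intensity by 3 lowers the level by 10·log₁₀ 3 = 4.771 dB: L₁ = 79 − 4.771.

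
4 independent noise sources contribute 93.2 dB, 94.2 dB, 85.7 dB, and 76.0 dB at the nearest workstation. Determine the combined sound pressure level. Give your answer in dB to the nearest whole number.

97 dB

For uncorrelated sources the intensities add, so convert each level to linear form, sum, and take 10·log₁₀ of the total.
Σ 10^(L/10) = 10^(93.2/10) + 10^(94.2/10) + 10^(85.7/10) + 10^(76.0/10) = 5.131e+09.
L_total = 10·log₁₀(5.131e+09) = 97.10 dB.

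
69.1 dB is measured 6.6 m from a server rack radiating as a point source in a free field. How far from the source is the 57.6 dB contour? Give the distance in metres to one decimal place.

For a point source L₁ − L₂ = 20·log₁₀(r₂/r₁), so r₂ = r₁·10^((L₁−L₂)/20).
r₂ = 6.6·10^((69.1−57.6)/20) = 6.6·10^(11.5/20) = 24.81 m.

24.8 m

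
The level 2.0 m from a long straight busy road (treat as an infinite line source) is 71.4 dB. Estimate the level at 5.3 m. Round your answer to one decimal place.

67.2 dB

For a line source, L₂ = L₁ − 10·log₁₀(r₂/r₁).
L₂ = 71.4 − 10·log₁₀(5.3/2.0) = 71.4 − 4.232 = 67.17 dB.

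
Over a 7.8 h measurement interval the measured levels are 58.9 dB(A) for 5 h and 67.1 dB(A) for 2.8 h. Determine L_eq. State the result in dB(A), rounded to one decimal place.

The energy average is taken in the linear domain: L_eq = 10·log₁₀[(Σ tᵢ·10^(Lᵢ/10))/T], T = 7.8 h.
Σ tᵢ·10^(Lᵢ/10) = 5·10^(58.9/10) + 2.8·10^(67.1/10) = 1.824e+07.
L_eq = 10·log₁₀(1.824e+07/7.8) = 63.69 dB(A).

63.7 dB(A)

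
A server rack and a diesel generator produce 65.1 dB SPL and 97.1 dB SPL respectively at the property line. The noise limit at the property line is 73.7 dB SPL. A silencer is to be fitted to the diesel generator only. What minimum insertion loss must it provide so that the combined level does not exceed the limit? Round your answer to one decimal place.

24.0 dB

Fixed contribution from the other source: Σ 10^(L/10) = 10^(65.1/10) = 3.236e+06 (65.10 dB SPL).
To meet 73.7 dB SPL overall, the treated diesel generator may contribute at most 10^(73.7/10) − 3.236e+06 = 2.021e+07, i.e. 73.05 dB SPL.
So the diesel generator must be reduced from 97.1 to 73.05 dB SPL: IL = 24.05 dB.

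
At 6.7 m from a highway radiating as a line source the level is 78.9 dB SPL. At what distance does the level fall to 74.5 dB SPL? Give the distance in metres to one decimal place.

For a line source L₁ − L₂ = 10·log₁₀(r₂/r₁), so r₂ = r₁·10^((L₁−L₂)/10).
r₂ = 6.7·10^((78.9−74.5)/10) = 6.7·10^(4.4/10) = 18.45 m.

18.5 m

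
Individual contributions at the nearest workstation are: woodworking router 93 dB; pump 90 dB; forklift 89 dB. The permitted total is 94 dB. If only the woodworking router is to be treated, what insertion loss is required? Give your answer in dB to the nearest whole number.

Fixed contribution from the other sources: Σ 10^(L/10) = 10^(90/10) + 10^(89/10) = 1.794e+09 (92.54 dB).
To meet 94 dB overall, the treated woodworking router may contribute at most 10^(94/10) − 1.794e+09 = 7.176e+08, i.e. 88.56 dB.
Required insertion loss = 93 − 88.56 = 4.44 dB.

4 dB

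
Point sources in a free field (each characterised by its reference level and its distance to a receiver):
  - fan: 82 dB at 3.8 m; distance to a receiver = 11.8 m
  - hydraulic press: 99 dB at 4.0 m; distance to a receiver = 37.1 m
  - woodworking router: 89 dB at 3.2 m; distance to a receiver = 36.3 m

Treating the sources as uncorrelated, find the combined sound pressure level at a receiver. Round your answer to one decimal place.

Apply inverse-square spreading to bring every level to the receiver, then sum 10^(L/10).
fan: 82 − 20·log₁₀(11.8/3.8) = 82 − 9.84 = 72.16 dB.
hydraulic press: 99 − 20·log₁₀(37.1/4.0) = 99 − 19.35 = 79.65 dB.
woodworking router: 89 − 20·log₁₀(36.3/3.2) = 89 − 21.10 = 67.90 dB.
Σ 10^(L/10) = 1.149e+08 → L_total = 10·log₁₀(1.149e+08) = 80.60 dB.

80.6 dB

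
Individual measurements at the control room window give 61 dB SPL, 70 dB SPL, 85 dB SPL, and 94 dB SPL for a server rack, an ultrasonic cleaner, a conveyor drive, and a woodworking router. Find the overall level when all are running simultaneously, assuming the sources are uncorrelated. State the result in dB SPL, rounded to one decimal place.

94.5 dB SPL

For uncorrelated sources the intensities add, so convert each level to linear form, sum, and take 10·log₁₀ of the total.
Σ 10^(L/10) = 10^(61/10) + 10^(70/10) + 10^(85/10) + 10^(94/10) = 2.839e+09.
L_total = 10·log₁₀(2.839e+09) = 94.53 dB SPL.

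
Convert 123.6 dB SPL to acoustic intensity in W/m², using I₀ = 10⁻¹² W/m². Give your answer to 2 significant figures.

L = 10·log₁₀(I/I₀) ⇒ I = I₀·10^(L/10) = 10⁻¹² × 10^12.36.

2.3 W/m²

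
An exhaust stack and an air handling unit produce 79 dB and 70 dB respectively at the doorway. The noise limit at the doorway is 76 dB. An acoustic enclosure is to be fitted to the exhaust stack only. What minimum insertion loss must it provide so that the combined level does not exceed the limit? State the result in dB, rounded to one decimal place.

4.3 dB

The untreated sources together contribute 10^(70/10) = 1.000e+07, i.e. 70.00 dB.
To meet 76 dB overall, the treated exhaust stack may contribute at most 10^(76/10) − 1.000e+07 = 2.981e+07, i.e. 74.74 dB.
So the exhaust stack must be reduced from 79 to 74.74 dB: IL = 4.26 dB.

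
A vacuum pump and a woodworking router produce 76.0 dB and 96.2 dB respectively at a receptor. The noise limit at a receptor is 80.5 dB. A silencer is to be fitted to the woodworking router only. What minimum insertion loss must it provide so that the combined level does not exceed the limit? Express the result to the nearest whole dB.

The untreated sources together contribute 10^(76.0/10) = 3.981e+07, i.e. 76.00 dB.
To meet 80.5 dB overall, the treated woodworking router may contribute at most 10^(80.5/10) − 3.981e+07 = 7.239e+07, i.e. 78.60 dB.
So the woodworking router must be reduced from 96.2 to 78.60 dB: IL = 17.60 dB.

18 dB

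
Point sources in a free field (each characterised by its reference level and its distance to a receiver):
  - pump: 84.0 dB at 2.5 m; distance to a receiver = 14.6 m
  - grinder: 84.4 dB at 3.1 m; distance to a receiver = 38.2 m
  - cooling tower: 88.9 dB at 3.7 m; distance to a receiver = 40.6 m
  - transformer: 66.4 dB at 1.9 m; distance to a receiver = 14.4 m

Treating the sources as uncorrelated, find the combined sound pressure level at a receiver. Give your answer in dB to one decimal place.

72.0 dB

First find each source's level at the receiver (point-source: −20·log₁₀(r/r_ref)), then combine on an intensity basis.
pump: 84.0 − 20·log₁₀(14.6/2.5) = 84.0 − 15.33 = 68.67 dB.
grinder: 84.4 − 20·log₁₀(38.2/3.1) = 84.4 − 21.81 = 62.59 dB.
cooling tower: 88.9 − 20·log₁₀(40.6/3.7) = 88.9 − 20.81 = 68.09 dB.
transformer: 66.4 − 20·log₁₀(14.4/1.9) = 66.4 − 17.59 = 48.81 dB.
Σ 10^(L/10) = 1.570e+07 → L_total = 10·log₁₀(1.570e+07) = 71.96 dB.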